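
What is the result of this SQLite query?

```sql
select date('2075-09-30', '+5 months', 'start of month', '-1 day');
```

2076-02-29

Adding +5 months to 2075-09-30 targets 2076-02-30. February 2076 has only 29 days, so SQLite normalizes the 1-day overflow forward to 2076-03-01.
`start of month` rewinds 2076-03-01 to 2076-03-01.
Going back 1 day from 2076-03-01 reaches 2076-02-29 (last day of February, 29 days).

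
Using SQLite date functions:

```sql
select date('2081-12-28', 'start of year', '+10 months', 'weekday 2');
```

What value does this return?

2081-11-04

`start of year` rewinds 2081-12-28 to 2081-01-01.
Adding +10 months to 2081-01-01 gives 2081-11-01.
`weekday 2` advances to the next Tuesday; 2081-11-01 is a Saturday, so it moves forward to 2081-11-04.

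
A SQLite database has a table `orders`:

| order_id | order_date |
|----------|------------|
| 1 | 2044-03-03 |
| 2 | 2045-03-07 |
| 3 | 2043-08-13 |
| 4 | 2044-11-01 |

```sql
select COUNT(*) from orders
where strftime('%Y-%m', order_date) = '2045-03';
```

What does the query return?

1

Rows with year-month 2045-03: 2045-03-07 → 1.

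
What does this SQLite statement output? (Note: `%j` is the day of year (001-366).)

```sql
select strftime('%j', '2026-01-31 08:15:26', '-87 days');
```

First apply '-87 days': 2026-01-31 08:15:26 → 2025-11-05 08:15:26.
Day-of-year for 2025-11-05: days since 2025-01-01 inclusive = 309, zero-padded to 309.

309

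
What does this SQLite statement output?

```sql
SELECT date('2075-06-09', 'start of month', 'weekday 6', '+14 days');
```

`start of month` rewinds 2075-06-09 to 2075-06-01.
`weekday 6` advances to the next Saturday; 2075-06-01 is already a Saturday, so it stays at 2075-06-01.
Advancing 14 more days within June lands on 2075-06-15.

2075-06-15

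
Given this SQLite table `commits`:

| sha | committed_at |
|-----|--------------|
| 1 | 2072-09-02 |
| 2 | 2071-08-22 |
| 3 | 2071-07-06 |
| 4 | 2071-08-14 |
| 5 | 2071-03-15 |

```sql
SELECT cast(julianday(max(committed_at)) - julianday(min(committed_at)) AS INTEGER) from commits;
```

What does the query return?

537

MIN = 2071-03-15, MAX = 2072-09-02.
16 days remain in March 2071 after the 15th (31 − 15).
Full months from April 2071 through August 2072 contribute their day counts.
Then 2 days into September 2072.
Total: 16 + 30 + 31 + 30 + 31 + 31 + 30 + 31 + 30 + 31 + 31 + 29 + 31 + 30 + 31 + 30 + 31 + 31 + 2 = 537.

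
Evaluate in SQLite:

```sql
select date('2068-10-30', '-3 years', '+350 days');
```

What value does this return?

2066-10-15

Adding -3 years to 2068-10-30 gives 2065-10-30.
Applying '+350 days' to 2065-10-30: counting 350 days forward gives 2066-10-15.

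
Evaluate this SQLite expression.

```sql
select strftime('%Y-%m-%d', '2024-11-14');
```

2024-11-14

`%Y-%m-%d` extracts the ISO date: 2024-11-14.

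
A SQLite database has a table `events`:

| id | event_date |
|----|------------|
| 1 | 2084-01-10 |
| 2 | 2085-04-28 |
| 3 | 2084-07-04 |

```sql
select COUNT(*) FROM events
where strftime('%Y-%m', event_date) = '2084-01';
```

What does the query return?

Rows with year-month 2084-01: 2084-01-10 → 1.

1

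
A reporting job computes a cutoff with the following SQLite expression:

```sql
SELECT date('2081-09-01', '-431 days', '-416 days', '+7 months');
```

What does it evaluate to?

2079-12-08

Applying '-431 days' to 2081-09-01: counting 431 days back gives 2080-06-27.
Applying '-416 days' to 2080-06-27: counting 416 days back gives 2079-05-08.
Adding +7 months to 2079-05-08 gives 2079-12-08.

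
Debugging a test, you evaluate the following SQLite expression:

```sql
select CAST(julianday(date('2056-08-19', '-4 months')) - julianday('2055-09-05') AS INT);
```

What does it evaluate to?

227

Adding -4 months to 2056-08-19 gives 2056-04-19.
25 days remain in September 2055 after the 5th (30 − 5).
Full months from October 2055 through March 2056 contribute their day counts.
Then 19 days into April 2056.
Total: 25 + 31 + 30 + 31 + 31 + 29 + 31 + 19 = 227.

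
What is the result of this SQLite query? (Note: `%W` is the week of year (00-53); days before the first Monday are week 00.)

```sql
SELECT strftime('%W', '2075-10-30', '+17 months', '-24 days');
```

First apply '+17 months', '-24 days': 2075-10-30 → 2077-03-06.
2077-03-06 is a Saturday. SQLite's %W counts Mondays since the year started; the result is 09.

09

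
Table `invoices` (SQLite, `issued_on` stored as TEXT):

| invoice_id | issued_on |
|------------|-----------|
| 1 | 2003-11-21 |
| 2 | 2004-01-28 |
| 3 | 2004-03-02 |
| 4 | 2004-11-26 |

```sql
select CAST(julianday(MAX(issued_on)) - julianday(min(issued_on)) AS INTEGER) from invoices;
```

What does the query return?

MIN = 2003-11-21, MAX = 2004-11-26.
9 days remain in November 2003 after the 21st (30 − 21).
Full months from December 2003 through October 2004 contribute their day counts.
Then 26 days into November 2004.
Total: 9 + 31 + 31 + 29 + 31 + 30 + 31 + 30 + 31 + 31 + 30 + 31 + 26 = 371.

371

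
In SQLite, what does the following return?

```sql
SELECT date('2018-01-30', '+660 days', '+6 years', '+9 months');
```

Applying '+660 days' to 2018-01-30: counting 660 days forward gives 2019-11-21.
Adding +6 years to 2019-11-21 gives 2025-11-21.
Adding +9 months to 2025-11-21 gives 2026-08-21.

2026-08-21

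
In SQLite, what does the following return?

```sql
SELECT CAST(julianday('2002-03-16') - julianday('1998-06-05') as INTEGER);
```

1380

25 days remain in June 1998 after the 5th (30 − 5).
Full months from July 1998 through February 2002 contribute their day counts.
Then 16 days into March 2002.
Total: 25 + 31 + 31 + 30 + 31 + 30 + 31 + 31 + 28 + 31 + 30 + 31 + 30 + 31 + 31 + 30 + 31 + 30 + 31 + 31 + 29 + 31 + 30 + 31 + 30 + 31 + 31 + 30 + 31 + 30 + 31 + 31 + 28 + 31 + 30 + 31 + 30 + 31 + 31 + 30 + 31 + 30 + 31 + 31 + 28 + 16 = 1380.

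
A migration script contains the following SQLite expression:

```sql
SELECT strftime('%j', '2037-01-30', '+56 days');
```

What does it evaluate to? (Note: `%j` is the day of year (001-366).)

First apply '+56 days': 2037-01-30 → 2037-03-27.
Day-of-year for 2037-03-27: days since 2037-01-01 inclusive = 86, zero-padded to 086.

086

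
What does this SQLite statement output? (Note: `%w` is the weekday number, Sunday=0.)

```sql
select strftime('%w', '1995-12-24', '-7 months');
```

First apply '-7 months': 1995-12-24 → 1995-05-24.
1995-05-24 is a Wednesday; with Sunday=0 that is 3.

3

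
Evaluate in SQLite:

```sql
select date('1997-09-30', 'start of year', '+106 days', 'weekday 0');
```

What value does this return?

`start of year` rewinds 1997-09-30 to 1997-01-01.
Applying '+106 days' to 1997-01-01: counting 106 days forward gives 1997-04-17.
`weekday 0` advances to the next Sunday; 1997-04-17 is a Thursday, so it moves forward to 1997-04-20.

1997-04-20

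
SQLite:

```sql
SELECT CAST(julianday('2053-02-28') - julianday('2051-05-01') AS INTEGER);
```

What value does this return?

669

30 days remain in May 2051 after the 1st (31 − 1).
Full months from June 2051 through January 2053 contribute their day counts.
Then 28 days into February 2053.
Total: 30 + 30 + 31 + 31 + 30 + 31 + 30 + 31 + 31 + 29 + 31 + 30 + 31 + 30 + 31 + 31 + 30 + 31 + 30 + 31 + 31 + 28 = 669.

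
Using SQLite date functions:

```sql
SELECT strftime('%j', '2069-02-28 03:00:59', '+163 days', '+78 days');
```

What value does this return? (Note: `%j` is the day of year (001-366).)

300

First apply '+163 days', '+78 days': 2069-02-28 03:00:59 → 2069-10-27 03:00:59.
Day-of-year for 2069-10-27: days since 2069-01-01 inclusive = 300, zero-padded to 300.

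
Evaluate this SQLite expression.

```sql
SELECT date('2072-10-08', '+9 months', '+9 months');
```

2074-04-08

Adding +9 months to 2072-10-08 gives 2073-07-08.
Adding +9 months to 2073-07-08 gives 2074-04-08.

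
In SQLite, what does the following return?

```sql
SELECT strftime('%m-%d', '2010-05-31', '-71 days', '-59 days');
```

01-21

First apply '-71 days', '-59 days': 2010-05-31 → 2010-01-21.
`%m-%d` extracts the month-day: 01-21.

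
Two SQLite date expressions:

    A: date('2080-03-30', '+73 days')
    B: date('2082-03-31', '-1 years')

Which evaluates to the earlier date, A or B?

A = 2080-06-11.
B = 2081-03-31.
A is earlier.

A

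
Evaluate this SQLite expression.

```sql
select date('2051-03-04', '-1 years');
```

Adding -1 year to 2051-03-04 gives 2050-03-04.

2050-03-04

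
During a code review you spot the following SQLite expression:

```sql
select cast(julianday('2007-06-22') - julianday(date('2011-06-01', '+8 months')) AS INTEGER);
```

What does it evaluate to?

Adding +8 months to 2011-06-01 gives 2012-02-01.
8 days remain in June 2007 after the 22nd (30 − 22).
Full months from July 2007 through January 2012 contribute their day counts.
Then 1 day into February 2012.
Total: 8 + 31 + 31 + 30 + 31 + 30 + 31 + 31 + 29 + 31 + 30 + 31 + 30 + 31 + 31 + 30 + 31 + 30 + 31 + 31 + 28 + 31 + 30 + 31 + 30 + 31 + 31 + 30 + 31 + 30 + 31 + 31 + 28 + 31 + 30 + 31 + 30 + 31 + 31 + 30 + 31 + 30 + 31 + 31 + 28 + 31 + 30 + 31 + 30 + 31 + 31 + 30 + 31 + 30 + 31 + 31 + 1 = 1685.
The subtraction is earlier − later, so the result is −1685 → -1685.

-1685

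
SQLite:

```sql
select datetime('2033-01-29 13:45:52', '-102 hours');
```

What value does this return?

-102 hours from 2033-01-29 13:45:52 is 2033-01-25 07:45:52 (crosses midnight).

2033-01-25 07:45:52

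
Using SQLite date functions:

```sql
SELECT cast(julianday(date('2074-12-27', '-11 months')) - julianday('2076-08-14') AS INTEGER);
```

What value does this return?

-930

Adding -11 months to 2074-12-27 gives 2074-01-27.
4 days remain in January 2074 after the 27th (31 − 27).
Full months from February 2074 through July 2076 contribute their day counts.
Then 14 days into August 2076.
Total: 4 + 28 + 31 + 30 + 31 + 30 + 31 + 31 + 30 + 31 + 30 + 31 + 31 + 28 + 31 + 30 + 31 + 30 + 31 + 31 + 30 + 31 + 30 + 31 + 31 + 29 + 31 + 30 + 31 + 30 + 31 + 14 = 930.
The subtraction is earlier − later, so the result is −930 → -930.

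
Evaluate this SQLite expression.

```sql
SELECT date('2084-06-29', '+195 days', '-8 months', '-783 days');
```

2082-03-19

Applying '+195 days' to 2084-06-29: counting 195 days forward gives 2085-01-10.
Adding -8 months to 2085-01-10 gives 2084-05-10.
Applying '-783 days' to 2084-05-10: counting 783 days back gives 2082-03-19.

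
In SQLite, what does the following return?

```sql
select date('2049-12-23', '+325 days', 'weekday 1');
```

2050-11-14

Applying '+325 days' to 2049-12-23: counting 325 days forward gives 2050-11-13.
`weekday 1` advances to the next Monday; 2050-11-13 is a Sunday, so it moves forward to 2050-11-14.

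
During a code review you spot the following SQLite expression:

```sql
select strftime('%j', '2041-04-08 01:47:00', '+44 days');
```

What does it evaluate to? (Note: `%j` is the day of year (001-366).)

First apply '+44 days': 2041-04-08 01:47:00 → 2041-05-22 01:47:00.
Day-of-year for 2041-05-22: days since 2041-01-01 inclusive = 142, zero-padded to 142.

142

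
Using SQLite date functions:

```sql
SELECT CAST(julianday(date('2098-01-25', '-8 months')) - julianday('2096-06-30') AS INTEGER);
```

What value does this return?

329

Adding -8 months to 2098-01-25 gives 2097-05-25.
0 days remain in June 2096 after the 30th (30 − 30).
Full months from July 2096 through April 2097 contribute their day counts.
Then 25 days into May 2097.
Total: 0 + 31 + 31 + 30 + 31 + 30 + 31 + 31 + 28 + 31 + 30 + 25 = 329.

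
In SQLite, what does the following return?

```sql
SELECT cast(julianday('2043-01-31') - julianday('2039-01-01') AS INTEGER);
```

30 days remain in January 2039 after the 1st (31 − 1).
Full months from February 2039 through December 2042 contribute their day counts.
Then 31 days into January 2043.
Total: 30 + 28 + 31 + 30 + 31 + 30 + 31 + 31 + 30 + 31 + 30 + 31 + 31 + 29 + 31 + 30 + 31 + 30 + 31 + 31 + 30 + 31 + 30 + 31 + 31 + 28 + 31 + 30 + 31 + 30 + 31 + 31 + 30 + 31 + 30 + 31 + 31 + 28 + 31 + 30 + 31 + 30 + 31 + 31 + 30 + 31 + 30 + 31 + 31 = 1491.

1491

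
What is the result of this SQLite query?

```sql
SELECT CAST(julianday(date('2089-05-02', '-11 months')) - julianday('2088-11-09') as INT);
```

Adding -11 months to 2089-05-02 gives 2088-06-02.
28 days remain in June 2088 after the 2nd (30 − 2).
July 2088: 31 days.
August 2088: 31 days.
September 2088: 30 days.
October 2088: 31 days.
Then 9 days into November 2088.
Total: 28 + 31 + 31 + 30 + 31 + 9 = 160.
The subtraction is earlier − later, so the result is −160 → -160.

-160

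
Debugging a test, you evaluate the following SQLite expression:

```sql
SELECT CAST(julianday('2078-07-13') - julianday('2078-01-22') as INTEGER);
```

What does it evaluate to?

172

9 days remain in January 2078 after the 22nd (31 − 22).
February 2078: 28 days.
March 2078: 31 days.
April 2078: 30 days.
May 2078: 31 days.
June 2078: 30 days.
Then 13 days into July 2078.
Total: 9 + 28 + 31 + 30 + 31 + 30 + 13 = 172.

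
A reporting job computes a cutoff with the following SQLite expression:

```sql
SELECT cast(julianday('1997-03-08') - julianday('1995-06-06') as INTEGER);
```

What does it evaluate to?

24 days remain in June 1995 after the 6th (30 − 6).
Full months from July 1995 through February 1997 contribute their day counts.
Then 8 days into March 1997.
Total: 24 + 31 + 31 + 30 + 31 + 30 + 31 + 31 + 29 + 31 + 30 + 31 + 30 + 31 + 31 + 30 + 31 + 30 + 31 + 31 + 28 + 8 = 641.

641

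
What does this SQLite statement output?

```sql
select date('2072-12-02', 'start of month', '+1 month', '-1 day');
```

2072-12-31

`start of month` rewinds 2072-12-02 to 2072-12-01.
Adding +1 month to 2072-12-01 gives 2073-01-01.
Going back 1 day from 2073-01-01 reaches 2072-12-31 (last day of December, 31 days).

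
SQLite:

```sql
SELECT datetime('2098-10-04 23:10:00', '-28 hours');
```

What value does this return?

2098-10-03 19:10:00

-28 hours from 2098-10-04 23:10:00 is 2098-10-03 19:10:00 (crosses midnight).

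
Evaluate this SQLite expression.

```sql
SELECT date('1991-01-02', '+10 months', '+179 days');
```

Adding +10 months to 1991-01-02 gives 1991-11-02.
Applying '+179 days' to 1991-11-02: counting 179 days forward gives 1992-04-29.

1992-04-29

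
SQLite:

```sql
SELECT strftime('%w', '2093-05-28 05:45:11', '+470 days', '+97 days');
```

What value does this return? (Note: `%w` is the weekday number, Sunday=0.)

4

First apply '+470 days', '+97 days': 2093-05-28 05:45:11 → 2094-12-16 05:45:11.
2094-12-16 is a Thursday; with Sunday=0 that is 4.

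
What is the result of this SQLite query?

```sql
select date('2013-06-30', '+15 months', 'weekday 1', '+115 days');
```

Adding +15 months to 2013-06-30 gives 2014-09-30.
`weekday 1` advances to the next Monday; 2014-09-30 is a Tuesday, so it moves forward to 2014-10-06.
Applying '+115 days' to 2014-10-06: counting 115 days forward gives 2015-01-29.

2015-01-29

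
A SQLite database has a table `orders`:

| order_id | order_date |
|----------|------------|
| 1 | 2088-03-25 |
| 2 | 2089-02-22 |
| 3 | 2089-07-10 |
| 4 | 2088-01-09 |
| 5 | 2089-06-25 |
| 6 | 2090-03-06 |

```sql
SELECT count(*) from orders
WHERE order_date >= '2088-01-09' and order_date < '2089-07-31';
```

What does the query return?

5

Rows in [2088-01-09, 2089-07-31): 2088-03-25, 2089-02-22, 2089-07-10, 2088-01-09, 2089-06-25 → 5 rows.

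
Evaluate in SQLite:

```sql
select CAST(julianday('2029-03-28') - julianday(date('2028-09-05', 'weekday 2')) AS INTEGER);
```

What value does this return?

`weekday 2` advances to the next Tuesday; 2028-09-05 is already a Tuesday, so it stays at 2028-09-05.
25 days remain in September 2028 after the 5th (30 − 5).
October 2028: 31 days.
November 2028: 30 days.
December 2028: 31 days.
January 2029: 31 days.
February 2029: 28 days.
Then 28 days into March 2029.
Total: 25 + 31 + 30 + 31 + 31 + 28 + 28 = 204.

204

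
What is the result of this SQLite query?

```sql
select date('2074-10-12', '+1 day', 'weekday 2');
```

2074-10-16

Advancing 1 more day within October lands on 2074-10-13.
`weekday 2` advances to the next Tuesday; 2074-10-13 is a Saturday, so it moves forward to 2074-10-16.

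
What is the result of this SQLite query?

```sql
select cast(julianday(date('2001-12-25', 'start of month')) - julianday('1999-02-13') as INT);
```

`start of month` rewinds 2001-12-25 to 2001-12-01.
15 days remain in February 1999 after the 13th (28 − 13).
Full months from March 1999 through November 2001 contribute their day counts.
Then 1 day into December 2001.
Total: 15 + 31 + 30 + 31 + 30 + 31 + 31 + 30 + 31 + 30 + 31 + 31 + 29 + 31 + 30 + 31 + 30 + 31 + 31 + 30 + 31 + 30 + 31 + 31 + 28 + 31 + 30 + 31 + 30 + 31 + 31 + 30 + 31 + 30 + 1 = 1022.

1022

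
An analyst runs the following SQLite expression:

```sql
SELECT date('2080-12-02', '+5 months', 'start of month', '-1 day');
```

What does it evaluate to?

Adding +5 months to 2080-12-02 gives 2081-05-02.
`start of month` rewinds 2081-05-02 to 2081-05-01.
Going back 1 day from 2081-05-01 reaches 2081-04-30 (last day of April, 30 days).

2081-04-30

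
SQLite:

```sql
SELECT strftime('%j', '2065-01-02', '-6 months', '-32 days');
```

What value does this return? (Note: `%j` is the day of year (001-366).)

152

First apply '-6 months', '-32 days': 2065-01-02 → 2064-05-31.
Day-of-year for 2064-05-31: days since 2064-01-01 inclusive = 152, zero-padded to 152.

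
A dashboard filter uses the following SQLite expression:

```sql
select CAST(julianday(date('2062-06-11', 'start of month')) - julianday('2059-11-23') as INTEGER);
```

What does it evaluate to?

921

`start of month` rewinds 2062-06-11 to 2062-06-01.
7 days remain in November 2059 after the 23rd (30 − 23).
Full months from December 2059 through May 2062 contribute their day counts.
Then 1 day into June 2062.
Total: 7 + 31 + 31 + 29 + 31 + 30 + 31 + 30 + 31 + 31 + 30 + 31 + 30 + 31 + 31 + 28 + 31 + 30 + 31 + 30 + 31 + 31 + 30 + 31 + 30 + 31 + 31 + 28 + 31 + 30 + 31 + 1 = 921.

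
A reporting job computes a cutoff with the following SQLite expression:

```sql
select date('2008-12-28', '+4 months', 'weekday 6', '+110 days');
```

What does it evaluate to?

2009-08-20

Adding +4 months to 2008-12-28 gives 2009-04-28.
`weekday 6` advances to the next Saturday; 2009-04-28 is a Tuesday, so it moves forward to 2009-05-02.
Applying '+110 days' to 2009-05-02: counting 110 days forward gives 2009-08-20.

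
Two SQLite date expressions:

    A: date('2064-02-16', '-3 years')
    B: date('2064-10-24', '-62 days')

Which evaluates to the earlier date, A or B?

A

A = 2061-02-16.
B = 2064-08-23.
A is earlier.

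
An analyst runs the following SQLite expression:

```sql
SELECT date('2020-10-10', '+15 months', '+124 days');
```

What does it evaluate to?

Adding +15 months to 2020-10-10 gives 2022-01-10.
Applying '+124 days' to 2022-01-10: counting 124 days forward gives 2022-05-14.

2022-05-14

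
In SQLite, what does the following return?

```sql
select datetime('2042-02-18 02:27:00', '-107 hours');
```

-107 hours from 2042-02-18 02:27:00 is 2042-02-13 15:27:00 (crosses midnight).

2042-02-13 15:27:00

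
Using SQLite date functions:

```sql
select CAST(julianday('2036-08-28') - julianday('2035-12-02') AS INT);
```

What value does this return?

270

29 days remain in December 2035 after the 2nd (31 − 2).
Full months from January 2036 through July 2036 contribute their day counts.
Then 28 days into August 2036.
Total: 29 + 31 + 29 + 31 + 30 + 31 + 30 + 31 + 28 = 270.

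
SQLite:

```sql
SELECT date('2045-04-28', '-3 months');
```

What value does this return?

2045-01-28

Adding -3 months to 2045-04-28 gives 2045-01-28.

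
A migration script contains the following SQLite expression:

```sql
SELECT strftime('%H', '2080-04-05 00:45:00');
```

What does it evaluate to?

`%H` extracts the 2-digit hour (00-23): 00.

00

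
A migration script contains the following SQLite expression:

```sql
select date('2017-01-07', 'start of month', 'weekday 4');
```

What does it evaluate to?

2017-01-05

`start of month` rewinds 2017-01-07 to 2017-01-01.
`weekday 4` advances to the next Thursday; 2017-01-01 is a Sunday, so it moves forward to 2017-01-05.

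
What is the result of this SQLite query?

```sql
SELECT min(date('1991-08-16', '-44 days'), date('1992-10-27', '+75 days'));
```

1991-07-03

date('1991-08-16', '-44 days') → 1991-07-03.
date('1992-10-27', '+75 days') → 1993-01-10.
Earlier of the two is 1991-07-03.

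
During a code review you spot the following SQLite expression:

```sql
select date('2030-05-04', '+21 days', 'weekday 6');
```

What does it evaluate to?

2030-05-25

Advancing 21 more days within May lands on 2030-05-25.
`weekday 6` advances to the next Saturday; 2030-05-25 is already a Saturday, so it stays at 2030-05-25.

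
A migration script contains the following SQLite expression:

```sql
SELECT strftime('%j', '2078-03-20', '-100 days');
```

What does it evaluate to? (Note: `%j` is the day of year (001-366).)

First apply '-100 days': 2078-03-20 → 2077-12-10.
Day-of-year for 2077-12-10: days since 2077-01-01 inclusive = 344, zero-padded to 344.

344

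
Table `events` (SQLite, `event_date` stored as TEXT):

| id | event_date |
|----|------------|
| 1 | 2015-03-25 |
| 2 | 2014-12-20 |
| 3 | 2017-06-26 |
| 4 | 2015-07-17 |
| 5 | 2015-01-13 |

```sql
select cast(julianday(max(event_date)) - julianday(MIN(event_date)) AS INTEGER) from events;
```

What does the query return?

919

MIN = 2014-12-20, MAX = 2017-06-26.
11 days remain in December 2014 after the 20th (31 − 20).
Full months from January 2015 through May 2017 contribute their day counts.
Then 26 days into June 2017.
Total: 11 + 31 + 28 + 31 + 30 + 31 + 30 + 31 + 31 + 30 + 31 + 30 + 31 + 31 + 29 + 31 + 30 + 31 + 30 + 31 + 31 + 30 + 31 + 30 + 31 + 31 + 28 + 31 + 30 + 31 + 26 = 919.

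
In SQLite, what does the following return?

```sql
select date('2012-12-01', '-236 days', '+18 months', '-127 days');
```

Applying '-236 days' to 2012-12-01: counting 236 days back gives 2012-04-09.
Adding +18 months to 2012-04-09 gives 2013-10-09.
Applying '-127 days' to 2013-10-09: counting 127 days back gives 2013-06-04.

2013-06-04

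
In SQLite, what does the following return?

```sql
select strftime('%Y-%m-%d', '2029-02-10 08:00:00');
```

2029-02-10

`%Y-%m-%d` extracts the ISO date: 2029-02-10.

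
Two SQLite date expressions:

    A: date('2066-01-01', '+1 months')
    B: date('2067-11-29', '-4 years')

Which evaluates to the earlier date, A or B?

B

A = 2066-02-01.
B = 2063-11-29.
B is earlier.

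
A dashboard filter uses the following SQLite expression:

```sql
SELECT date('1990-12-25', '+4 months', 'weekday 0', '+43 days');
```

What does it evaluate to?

Adding +4 months to 1990-12-25 gives 1991-04-25.
`weekday 0` advances to the next Sunday; 1991-04-25 is a Thursday, so it moves forward to 1991-04-28.
Applying '+43 days' to 1991-04-28: counting 43 days forward gives 1991-06-10.

1991-06-10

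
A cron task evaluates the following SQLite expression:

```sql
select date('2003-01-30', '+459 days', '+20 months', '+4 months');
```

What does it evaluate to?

2006-05-03

Applying '+459 days' to 2003-01-30: counting 459 days forward gives 2004-05-03.
Adding +20 months to 2004-05-03 gives 2006-01-03.
Adding +4 months to 2006-01-03 gives 2006-05-03.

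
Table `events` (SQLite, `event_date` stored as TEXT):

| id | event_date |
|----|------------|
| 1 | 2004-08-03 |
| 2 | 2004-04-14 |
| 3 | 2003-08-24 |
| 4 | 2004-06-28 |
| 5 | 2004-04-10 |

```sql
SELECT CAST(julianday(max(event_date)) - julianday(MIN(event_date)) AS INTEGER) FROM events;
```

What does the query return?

MIN = 2003-08-24, MAX = 2004-08-03.
7 days remain in August 2003 after the 24th (31 − 24).
Full months from September 2003 through July 2004 contribute their day counts.
Then 3 days into August 2004.
Total: 7 + 30 + 31 + 30 + 31 + 31 + 29 + 31 + 30 + 31 + 30 + 31 + 3 = 345.

345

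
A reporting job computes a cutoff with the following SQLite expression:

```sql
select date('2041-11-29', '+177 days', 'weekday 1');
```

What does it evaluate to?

Applying '+177 days' to 2041-11-29: counting 177 days forward gives 2042-05-25.
`weekday 1` advances to the next Monday; 2042-05-25 is a Sunday, so it moves forward to 2042-05-26.

2042-05-26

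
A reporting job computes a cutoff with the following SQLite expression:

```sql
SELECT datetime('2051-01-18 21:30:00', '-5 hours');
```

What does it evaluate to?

-5 hours from 2051-01-18 21:30:00 is 2051-01-18 16:30:00.

2051-01-18 16:30:00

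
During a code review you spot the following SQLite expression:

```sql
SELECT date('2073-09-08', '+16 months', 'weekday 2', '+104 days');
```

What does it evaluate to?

2075-04-22

Adding +16 months to 2073-09-08 gives 2075-01-08.
`weekday 2` advances to the next Tuesday; 2075-01-08 is already a Tuesday, so it stays at 2075-01-08.
Applying '+104 days' to 2075-01-08: counting 104 days forward gives 2075-04-22.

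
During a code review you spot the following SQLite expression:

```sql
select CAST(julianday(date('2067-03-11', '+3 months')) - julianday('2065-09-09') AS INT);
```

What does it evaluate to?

Adding +3 months to 2067-03-11 gives 2067-06-11.
21 days remain in September 2065 after the 9th (30 − 9).
Full months from October 2065 through May 2067 contribute their day counts.
Then 11 days into June 2067.
Total: 21 + 31 + 30 + 31 + 31 + 28 + 31 + 30 + 31 + 30 + 31 + 31 + 30 + 31 + 30 + 31 + 31 + 28 + 31 + 30 + 31 + 11 = 640.

640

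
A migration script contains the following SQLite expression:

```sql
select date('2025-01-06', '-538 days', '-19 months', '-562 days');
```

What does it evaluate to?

Applying '-538 days' to 2025-01-06: counting 538 days back gives 2023-07-18.
Adding -19 months to 2023-07-18 gives 2021-12-18.
Applying '-562 days' to 2021-12-18: counting 562 days back gives 2020-06-04.

2020-06-04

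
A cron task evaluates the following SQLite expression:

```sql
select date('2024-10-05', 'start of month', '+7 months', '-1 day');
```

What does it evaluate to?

2025-04-30

`start of month` rewinds 2024-10-05 to 2024-10-01.
Adding +7 months to 2024-10-01 gives 2025-05-01.
Going back 1 day from 2025-05-01 reaches 2025-04-30 (last day of April, 30 days).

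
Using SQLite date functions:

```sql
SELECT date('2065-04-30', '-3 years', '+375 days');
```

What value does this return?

Adding -3 years to 2065-04-30 gives 2062-04-30.
Applying '+375 days' to 2062-04-30: counting 375 days forward gives 2063-05-10.

2063-05-10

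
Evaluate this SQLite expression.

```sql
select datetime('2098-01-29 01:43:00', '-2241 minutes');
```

2241 minutes = 37h 21m; -2241 minutes from 2098-01-29 01:43:00 is 2098-01-27 12:22:00 (crosses midnight).

2098-01-27 12:22:00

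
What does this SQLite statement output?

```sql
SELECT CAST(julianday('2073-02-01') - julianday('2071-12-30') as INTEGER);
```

399

1 day remains in December 2071 after the 30th (31 − 30).
Full months from January 2072 through January 2073 contribute their day counts.
Then 1 day into February 2073.
Total: 1 + 31 + 29 + 31 + 30 + 31 + 30 + 31 + 31 + 30 + 31 + 30 + 31 + 31 + 1 = 399.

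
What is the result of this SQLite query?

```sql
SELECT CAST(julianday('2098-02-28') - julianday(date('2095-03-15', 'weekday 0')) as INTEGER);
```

`weekday 0` advances to the next Sunday; 2095-03-15 is a Tuesday, so it moves forward to 2095-03-20.
11 days remain in March 2095 after the 20th (31 − 20).
Full months from April 2095 through January 2098 contribute their day counts.
Then 28 days into February 2098.
Total: 11 + 30 + 31 + 30 + 31 + 31 + 30 + 31 + 30 + 31 + 31 + 29 + 31 + 30 + 31 + 30 + 31 + 31 + 30 + 31 + 30 + 31 + 31 + 28 + 31 + 30 + 31 + 30 + 31 + 31 + 30 + 31 + 30 + 31 + 31 + 28 = 1076.

1076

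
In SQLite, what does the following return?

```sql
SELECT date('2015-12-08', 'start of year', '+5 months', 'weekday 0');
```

2015-06-07

`start of year` rewinds 2015-12-08 to 2015-01-01.
Adding +5 months to 2015-01-01 gives 2015-06-01.
`weekday 0` advances to the next Sunday; 2015-06-01 is a Monday, so it moves forward to 2015-06-07.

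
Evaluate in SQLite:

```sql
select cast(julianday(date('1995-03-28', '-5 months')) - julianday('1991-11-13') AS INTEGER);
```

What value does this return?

Adding -5 months to 1995-03-28 gives 1994-10-28.
17 days remain in November 1991 after the 13th (30 − 13).
Full months from December 1991 through September 1994 contribute their day counts.
Then 28 days into October 1994.
Total: 17 + 31 + 31 + 29 + 31 + 30 + 31 + 30 + 31 + 31 + 30 + 31 + 30 + 31 + 31 + 28 + 31 + 30 + 31 + 30 + 31 + 31 + 30 + 31 + 30 + 31 + 31 + 28 + 31 + 30 + 31 + 30 + 31 + 31 + 30 + 28 = 1080.

1080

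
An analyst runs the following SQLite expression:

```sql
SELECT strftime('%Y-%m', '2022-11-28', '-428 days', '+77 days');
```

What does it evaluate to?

First apply '-428 days', '+77 days': 2022-11-28 → 2021-12-12.
`%Y-%m` extracts the year-month: 2021-12.

2021-12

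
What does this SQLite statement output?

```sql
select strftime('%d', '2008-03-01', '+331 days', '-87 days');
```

31

First apply '+331 days', '-87 days': 2008-03-01 → 2008-10-31.
`%d` extracts the 2-digit day of month: 31.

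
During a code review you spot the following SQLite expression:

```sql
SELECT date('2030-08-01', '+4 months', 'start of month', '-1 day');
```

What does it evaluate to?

2030-11-30

Adding +4 months to 2030-08-01 gives 2030-12-01.
`start of month` rewinds 2030-12-01 to 2030-12-01.
Going back 1 day from 2030-12-01 reaches 2030-11-30 (last day of November, 30 days).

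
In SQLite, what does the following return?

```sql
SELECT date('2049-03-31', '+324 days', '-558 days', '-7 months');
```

Applying '+324 days' to 2049-03-31: counting 324 days forward gives 2050-02-18.
Applying '-558 days' to 2050-02-18: counting 558 days back gives 2048-08-09.
Adding -7 months to 2048-08-09 gives 2048-01-09.

2048-01-09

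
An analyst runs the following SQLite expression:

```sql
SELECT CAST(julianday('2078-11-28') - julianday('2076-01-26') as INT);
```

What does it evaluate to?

5 days remain in January 2076 after the 26th (31 − 26).
Full months from February 2076 through October 2078 contribute their day counts.
Then 28 days into November 2078.
Total: 5 + 29 + 31 + 30 + 31 + 30 + 31 + 31 + 30 + 31 + 30 + 31 + 31 + 28 + 31 + 30 + 31 + 30 + 31 + 31 + 30 + 31 + 30 + 31 + 31 + 28 + 31 + 30 + 31 + 30 + 31 + 31 + 30 + 31 + 28 = 1037.

1037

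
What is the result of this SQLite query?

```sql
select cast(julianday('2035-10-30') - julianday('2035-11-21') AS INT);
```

1 day remains in October 2035 after the 30th (31 − 30).
Then 21 days into November 2035.
Total: 1 + 21 = 22.
The subtraction is earlier − later, so the result is −22 → -22.

-22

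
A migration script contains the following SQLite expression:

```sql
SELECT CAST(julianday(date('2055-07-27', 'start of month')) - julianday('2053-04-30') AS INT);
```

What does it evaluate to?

`start of month` rewinds 2055-07-27 to 2055-07-01.
0 days remain in April 2053 after the 30th (30 − 30).
Full months from May 2053 through June 2055 contribute their day counts.
Then 1 day into July 2055.
Total: 0 + 31 + 30 + 31 + 31 + 30 + 31 + 30 + 31 + 31 + 28 + 31 + 30 + 31 + 30 + 31 + 31 + 30 + 31 + 30 + 31 + 31 + 28 + 31 + 30 + 31 + 30 + 1 = 792.

792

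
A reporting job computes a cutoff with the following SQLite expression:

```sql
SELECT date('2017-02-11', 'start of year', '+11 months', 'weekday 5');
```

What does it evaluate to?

`start of year` rewinds 2017-02-11 to 2017-01-01.
Adding +11 months to 2017-01-01 gives 2017-12-01.
`weekday 5` advances to the next Friday; 2017-12-01 is already a Friday, so it stays at 2017-12-01.

2017-12-01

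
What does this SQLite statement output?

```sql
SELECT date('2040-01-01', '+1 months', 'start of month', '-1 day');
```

2040-01-31

Adding +1 month to 2040-01-01 gives 2040-02-01.
`start of month` rewinds 2040-02-01 to 2040-02-01.
Going back 1 day from 2040-02-01 reaches 2040-01-31 (last day of January, 31 days).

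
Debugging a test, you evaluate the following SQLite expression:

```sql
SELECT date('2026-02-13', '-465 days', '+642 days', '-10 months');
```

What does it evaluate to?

Applying '-465 days' to 2026-02-13: counting 465 days back gives 2024-11-05.
Applying '+642 days' to 2024-11-05: counting 642 days forward gives 2026-08-09.
Adding -10 months to 2026-08-09 gives 2025-10-09.

2025-10-09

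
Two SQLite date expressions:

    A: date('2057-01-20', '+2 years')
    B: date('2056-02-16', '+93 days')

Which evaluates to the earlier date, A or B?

B

A = 2059-01-20.
B = 2056-05-19.
B is earlier.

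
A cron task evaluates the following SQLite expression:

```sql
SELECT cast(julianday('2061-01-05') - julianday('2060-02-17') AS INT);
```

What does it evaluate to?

12 days remain in February 2060 after the 17th (29 − 17).
Full months from March 2060 through December 2060 contribute their day counts.
Then 5 days into January 2061.
Total: 12 + 31 + 30 + 31 + 30 + 31 + 31 + 30 + 31 + 30 + 31 + 5 = 323.

323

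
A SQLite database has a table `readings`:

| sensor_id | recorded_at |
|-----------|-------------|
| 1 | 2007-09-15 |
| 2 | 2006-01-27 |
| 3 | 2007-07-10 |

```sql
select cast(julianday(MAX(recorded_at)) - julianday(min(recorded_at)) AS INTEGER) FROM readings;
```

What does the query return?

596

MIN = 2006-01-27, MAX = 2007-09-15.
4 days remain in January 2006 after the 27th (31 − 27).
Full months from February 2006 through August 2007 contribute their day counts.
Then 15 days into September 2007.
Total: 4 + 28 + 31 + 30 + 31 + 30 + 31 + 31 + 30 + 31 + 30 + 31 + 31 + 28 + 31 + 30 + 31 + 30 + 31 + 31 + 15 = 596.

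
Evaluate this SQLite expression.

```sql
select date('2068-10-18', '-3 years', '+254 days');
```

Adding -3 years to 2068-10-18 gives 2065-10-18.
Applying '+254 days' to 2065-10-18: counting 254 days forward gives 2066-06-29.

2066-06-29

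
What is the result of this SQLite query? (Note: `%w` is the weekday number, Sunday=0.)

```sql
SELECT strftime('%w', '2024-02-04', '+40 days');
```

5

First apply '+40 days': 2024-02-04 → 2024-03-15.
2024-03-15 is a Friday; with Sunday=0 that is 5.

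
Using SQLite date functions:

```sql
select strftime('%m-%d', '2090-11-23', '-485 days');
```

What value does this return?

07-26

First apply '-485 days': 2090-11-23 → 2089-07-26.
`%m-%d` extracts the month-day: 07-26.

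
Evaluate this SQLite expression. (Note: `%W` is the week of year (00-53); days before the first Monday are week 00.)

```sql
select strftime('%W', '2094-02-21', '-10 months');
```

First apply '-10 months': 2094-02-21 → 2093-04-21.
2093-04-21 is a Tuesday. SQLite's %W counts Mondays since the year started; the result is 16.

16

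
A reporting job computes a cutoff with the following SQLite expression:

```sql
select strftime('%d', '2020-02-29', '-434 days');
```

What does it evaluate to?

First apply '-434 days': 2020-02-29 → 2018-12-22.
`%d` extracts the 2-digit day of month: 22.

22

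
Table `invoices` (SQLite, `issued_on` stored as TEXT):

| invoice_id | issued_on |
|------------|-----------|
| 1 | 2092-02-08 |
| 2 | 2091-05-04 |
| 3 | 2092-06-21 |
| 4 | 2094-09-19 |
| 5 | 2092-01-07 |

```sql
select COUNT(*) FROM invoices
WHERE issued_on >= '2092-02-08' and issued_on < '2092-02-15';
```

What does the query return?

Rows in [2092-02-08, 2092-02-15): 2092-02-08 → 1 row.

1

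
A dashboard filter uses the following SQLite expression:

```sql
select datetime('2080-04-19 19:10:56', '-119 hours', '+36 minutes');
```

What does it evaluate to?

-119 hours from 2080-04-19 19:10:56 is 2080-04-14 20:10:56 (crosses midnight).
+36 minutes from 2080-04-14 20:10:56 is 2080-04-14 20:46:56.

2080-04-14 20:46:56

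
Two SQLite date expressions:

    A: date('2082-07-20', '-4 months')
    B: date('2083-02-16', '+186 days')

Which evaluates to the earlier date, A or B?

A = 2082-03-20.
B = 2083-08-21.
A is earlier.

A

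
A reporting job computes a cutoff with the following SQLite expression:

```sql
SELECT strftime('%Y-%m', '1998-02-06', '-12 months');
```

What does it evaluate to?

First apply '-12 months': 1998-02-06 → 1997-02-06.
`%Y-%m` extracts the year-month: 1997-02.

1997-02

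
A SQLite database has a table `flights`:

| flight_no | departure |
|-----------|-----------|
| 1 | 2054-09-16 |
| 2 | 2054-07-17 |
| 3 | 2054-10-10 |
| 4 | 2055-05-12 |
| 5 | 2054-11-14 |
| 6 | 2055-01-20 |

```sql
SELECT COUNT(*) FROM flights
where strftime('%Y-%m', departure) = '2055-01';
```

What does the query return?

1

Rows with year-month 2055-01: 2055-01-20 → 1.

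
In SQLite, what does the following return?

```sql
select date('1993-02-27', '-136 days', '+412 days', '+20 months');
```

Applying '-136 days' to 1993-02-27: counting 136 days back gives 1992-10-14.
Applying '+412 days' to 1992-10-14: counting 412 days forward gives 1993-11-30.
Adding +20 months to 1993-11-30 gives 1995-07-30.

1995-07-30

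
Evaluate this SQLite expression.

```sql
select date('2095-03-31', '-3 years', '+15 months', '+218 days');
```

Adding -3 years to 2095-03-31 gives 2092-03-31.
Adding +15 months to 2092-03-31 targets 2093-06-31. June 2093 has only 30 days, so SQLite normalizes the 1-day overflow forward to 2093-07-01.
Applying '+218 days' to 2093-07-01: counting 218 days forward gives 2094-02-04.

2094-02-04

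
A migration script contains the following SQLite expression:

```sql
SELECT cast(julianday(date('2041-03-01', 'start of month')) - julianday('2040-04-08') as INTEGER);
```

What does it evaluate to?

`start of month` rewinds 2041-03-01 to 2041-03-01.
22 days remain in April 2040 after the 8th (30 − 8).
Full months from May 2040 through February 2041 contribute their day counts.
Then 1 day into March 2041.
Total: 22 + 31 + 30 + 31 + 31 + 30 + 31 + 30 + 31 + 31 + 28 + 1 = 327.

327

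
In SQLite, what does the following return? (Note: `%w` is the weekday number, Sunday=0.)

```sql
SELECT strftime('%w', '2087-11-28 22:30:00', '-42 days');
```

5

First apply '-42 days': 2087-11-28 22:30:00 → 2087-10-17 22:30:00.
2087-10-17 is a Friday; with Sunday=0 that is 5.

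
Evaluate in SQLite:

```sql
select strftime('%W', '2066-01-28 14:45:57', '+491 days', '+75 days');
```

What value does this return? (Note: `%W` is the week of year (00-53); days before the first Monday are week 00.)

First apply '+491 days', '+75 days': 2066-01-28 14:45:57 → 2067-08-17 14:45:57.
2067-08-17 is a Wednesday. SQLite's %W counts Mondays since the year started; the result is 33.

33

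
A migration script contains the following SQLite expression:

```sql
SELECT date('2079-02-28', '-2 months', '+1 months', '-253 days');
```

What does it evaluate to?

Adding -2 months to 2079-02-28 gives 2078-12-28.
Adding +1 month to 2078-12-28 gives 2079-01-28.
Applying '-253 days' to 2079-01-28: counting 253 days back gives 2078-05-20.

2078-05-20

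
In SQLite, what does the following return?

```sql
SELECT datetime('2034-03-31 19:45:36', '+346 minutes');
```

2034-04-01 01:31:36

346 minutes = 5h 46m; +346 minutes from 2034-03-31 19:45:36 is 2034-04-01 01:31:36 (crosses midnight).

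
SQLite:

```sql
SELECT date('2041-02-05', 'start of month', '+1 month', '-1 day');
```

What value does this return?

2041-02-28

`start of month` rewinds 2041-02-05 to 2041-02-01.
Adding +1 month to 2041-02-01 gives 2041-03-01.
Going back 1 day from 2041-03-01 reaches 2041-02-28 (last day of February, 28 days).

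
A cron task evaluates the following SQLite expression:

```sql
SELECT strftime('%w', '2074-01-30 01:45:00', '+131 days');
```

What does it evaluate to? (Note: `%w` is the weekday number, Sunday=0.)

First apply '+131 days': 2074-01-30 01:45:00 → 2074-06-10 01:45:00.
2074-06-10 is a Sunday; with Sunday=0 that is 0.

0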